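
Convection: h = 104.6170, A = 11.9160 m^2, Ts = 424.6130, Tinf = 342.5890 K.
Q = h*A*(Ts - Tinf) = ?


dT = 82.0240 K
Q = 104.6170 * 11.9160 * 82.0240 = 102252.4449 W

102252.4449 W


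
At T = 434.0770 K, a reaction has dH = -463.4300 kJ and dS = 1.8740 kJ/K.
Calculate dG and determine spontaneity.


T*dS = 434.0770 * 1.8740 = 813.4603 kJ
dG = -463.4300 - 813.4603 = -1276.8903 kJ (spontaneous)

dG = -1276.8903 kJ, spontaneous


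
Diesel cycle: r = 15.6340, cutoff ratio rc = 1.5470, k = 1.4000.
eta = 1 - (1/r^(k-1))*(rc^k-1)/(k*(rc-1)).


r^(k-1) = 3.0035
rc^k = 1.8420
eta = 0.6339 = 63.3932%

63.3932%


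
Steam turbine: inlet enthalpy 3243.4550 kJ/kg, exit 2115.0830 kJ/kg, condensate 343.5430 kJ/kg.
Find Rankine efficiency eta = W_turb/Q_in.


W = 1128.3720 kJ/kg
Q_in = 2899.9120 kJ/kg
eta = 0.3891 = 38.9106%

eta = 38.9106%


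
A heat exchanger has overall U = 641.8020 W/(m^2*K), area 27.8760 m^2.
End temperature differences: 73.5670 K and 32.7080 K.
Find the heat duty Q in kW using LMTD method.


LMTD = 50.4073 K
Q = 641.8020 * 27.8760 * 50.4073 = 901830.7804 W = 901.8308 kW

901.8308 kW


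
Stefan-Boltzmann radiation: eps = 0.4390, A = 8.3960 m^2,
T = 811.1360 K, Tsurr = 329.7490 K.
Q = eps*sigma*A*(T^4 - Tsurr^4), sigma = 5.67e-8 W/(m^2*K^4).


T^4 = 4.3289e+11
Tsurr^4 = 1.1823e+10
Q = 0.4390 * 5.67e-8 * 8.3960 * 4.2106e+11 = 87997.0500 W

87997.0500 W


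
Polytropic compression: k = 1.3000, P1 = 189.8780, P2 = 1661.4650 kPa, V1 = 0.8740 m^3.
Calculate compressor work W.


(k-1)/k = 0.2308
(P2/P1)^exp = 1.6496
W = 4.3333 * 189.8780 * 0.8740 * (1.6496 - 1) = 467.1744 kJ

467.1744 kJ


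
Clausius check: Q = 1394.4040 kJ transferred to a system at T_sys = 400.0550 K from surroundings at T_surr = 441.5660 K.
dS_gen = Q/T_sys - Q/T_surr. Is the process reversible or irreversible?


dS_sys = 1394.4040/400.0550 = 3.4855 kJ/K
dS_surr = -1394.4040/441.5660 = -3.1579 kJ/K
dS_gen = 3.4855 - 3.1579 = 0.3277 kJ/K (irreversible)

dS_gen = 0.3277 kJ/K, irreversible


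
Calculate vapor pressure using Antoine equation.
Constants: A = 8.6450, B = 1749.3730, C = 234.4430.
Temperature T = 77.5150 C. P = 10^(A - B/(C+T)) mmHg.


C+T = 311.9580
B/(C+T) = 5.6077
log10(P) = 8.6450 - 5.6077 = 3.0373
P = 10^3.0373 = 1089.6333 mmHg

1089.6333 mmHg


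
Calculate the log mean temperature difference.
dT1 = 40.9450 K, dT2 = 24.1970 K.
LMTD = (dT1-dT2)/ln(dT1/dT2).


dT1/dT2 = 1.6922
ln(dT1/dT2) = 0.5260
LMTD = 16.7480 / 0.5260 = 31.8402 K

31.8402 K


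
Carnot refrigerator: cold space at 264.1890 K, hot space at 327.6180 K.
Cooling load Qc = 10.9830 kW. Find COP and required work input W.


COP = 264.1890 / 63.4290 = 4.1651
W = 10.9830 / 4.1651 = 2.6369 kW

COP = 4.1651, W = 2.6369 kW


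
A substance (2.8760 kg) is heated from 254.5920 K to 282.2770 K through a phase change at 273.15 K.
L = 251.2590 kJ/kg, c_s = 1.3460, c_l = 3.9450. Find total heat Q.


Q1 (sensible, solid) = 2.8760 * 1.3460 * 18.5580 = 71.8398 kJ
Q2 (latent) = 2.8760 * 251.2590 = 722.6209 kJ
Q3 (sensible, liquid) = 2.8760 * 3.9450 * 9.1270 = 103.5533 kJ
Q_total = 898.0140 kJ

898.0140 kJ


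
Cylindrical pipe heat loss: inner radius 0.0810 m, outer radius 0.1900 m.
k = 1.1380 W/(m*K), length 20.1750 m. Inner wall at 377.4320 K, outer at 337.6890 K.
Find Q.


dT = 39.7430 K
ln(ro/ri) = 0.8526
Q = 2*pi*1.1380*20.1750*39.7430 / 0.8526 = 6724.5584 W

6724.5584 W


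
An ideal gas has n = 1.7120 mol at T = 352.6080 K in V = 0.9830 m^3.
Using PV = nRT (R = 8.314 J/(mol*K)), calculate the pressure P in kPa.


P = nRT/V = 1.7120 * 8.314 * 352.6080 / 0.9830
= 5018.8699 / 0.9830 = 5105.6663 Pa = 5.1057 kPa

5.1057 kPa


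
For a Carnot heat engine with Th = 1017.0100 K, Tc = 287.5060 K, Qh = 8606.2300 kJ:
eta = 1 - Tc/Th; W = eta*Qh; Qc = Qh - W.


eta = 1 - 287.5060/1017.0100 = 0.7173
W = 0.7173 * 8606.2300 = 6173.2719 kJ
Qc = 8606.2300 - 6173.2719 = 2432.9581 kJ

eta = 71.7303%, W = 6173.2719 kJ, Qc = 2432.9581 kJ


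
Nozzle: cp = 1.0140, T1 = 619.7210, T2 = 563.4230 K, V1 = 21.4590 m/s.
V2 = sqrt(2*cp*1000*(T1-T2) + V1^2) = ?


dT = 56.2980 K
2*cp*1000*dT = 114172.3440
V1^2 = 460.4887
V2 = sqrt(114632.8327) = 338.5747 m/s

338.5747 m/s


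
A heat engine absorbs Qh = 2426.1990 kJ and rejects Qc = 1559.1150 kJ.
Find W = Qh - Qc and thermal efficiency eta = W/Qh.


W = 2426.1990 - 1559.1150 = 867.0840 kJ
eta = 867.0840 / 2426.1990 = 0.3574 = 35.7384%

W = 867.0840 kJ, eta = 35.7384%


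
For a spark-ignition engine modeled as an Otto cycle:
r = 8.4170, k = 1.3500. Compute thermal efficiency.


r^(k-1) = 2.1077
eta = 1 - 1/2.1077 = 0.5255 = 52.5545%

52.5545%


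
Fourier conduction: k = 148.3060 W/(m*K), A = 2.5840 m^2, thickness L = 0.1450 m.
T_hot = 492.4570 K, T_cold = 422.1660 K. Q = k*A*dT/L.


dT = 70.2910 K
Q = 148.3060 * 2.5840 * 70.2910 / 0.1450 = 185773.1523 W

185773.1523 W


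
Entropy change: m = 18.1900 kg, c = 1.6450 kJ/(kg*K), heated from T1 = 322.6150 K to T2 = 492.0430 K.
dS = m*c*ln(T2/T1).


T2/T1 = 1.5252
ln(T2/T1) = 0.4221
dS = 18.1900 * 1.6450 * 0.4221 = 12.6305 kJ/K

12.6305 kJ/K


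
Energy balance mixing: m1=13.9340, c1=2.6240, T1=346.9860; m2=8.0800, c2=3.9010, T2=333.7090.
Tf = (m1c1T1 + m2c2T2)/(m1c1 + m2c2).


num = 23205.3196
den = 68.0829
Tf = 340.8392 K

340.8392 K


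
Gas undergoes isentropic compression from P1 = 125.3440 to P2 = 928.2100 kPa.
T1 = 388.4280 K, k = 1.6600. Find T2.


(k-1)/k = 0.3976
(P2/P1)^exp = 2.2168
T2 = 388.4280 * 2.2168 = 861.0578 K

861.0578 K


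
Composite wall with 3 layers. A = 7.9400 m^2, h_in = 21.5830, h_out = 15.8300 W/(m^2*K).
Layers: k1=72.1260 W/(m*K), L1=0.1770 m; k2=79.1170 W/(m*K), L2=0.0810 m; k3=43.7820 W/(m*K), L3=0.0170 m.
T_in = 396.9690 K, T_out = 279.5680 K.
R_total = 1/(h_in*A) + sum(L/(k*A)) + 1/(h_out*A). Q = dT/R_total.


R_conv_in = 1/(21.5830*7.9400) = 0.0058
R_1 = 0.1770/(72.1260*7.9400) = 0.0003
R_2 = 0.0810/(79.1170*7.9400) = 0.0001
R_3 = 0.0170/(43.7820*7.9400) = 4.8903e-05
R_conv_out = 1/(15.8300*7.9400) = 0.0080
R_total = 0.0143 K/W
Q = 117.4010 / 0.0143 = 8222.3098 W

R_total = 0.0143 K/W, Q = 8222.3098 W


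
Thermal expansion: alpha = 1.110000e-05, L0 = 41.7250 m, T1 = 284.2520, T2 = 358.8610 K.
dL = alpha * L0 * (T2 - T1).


dT = 74.6090 K
dL = 1.110000e-05 * 41.7250 * 74.6090 = 0.034555 m
L_final = 41.759555 m

dL = 0.034555 m


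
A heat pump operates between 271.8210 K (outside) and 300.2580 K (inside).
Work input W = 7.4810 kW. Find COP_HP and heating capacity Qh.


COP = 300.2580 / 28.4370 = 10.5587
Qh = 10.5587 * 7.4810 = 78.9897 kW

COP = 10.5587, Qh = 78.9897 kW


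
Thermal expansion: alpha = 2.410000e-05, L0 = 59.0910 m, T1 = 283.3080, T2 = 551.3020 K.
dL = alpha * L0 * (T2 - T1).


dT = 267.9940 K
dL = 2.410000e-05 * 59.0910 * 267.9940 = 0.381648 m
L_final = 59.472648 m

dL = 0.381648 m


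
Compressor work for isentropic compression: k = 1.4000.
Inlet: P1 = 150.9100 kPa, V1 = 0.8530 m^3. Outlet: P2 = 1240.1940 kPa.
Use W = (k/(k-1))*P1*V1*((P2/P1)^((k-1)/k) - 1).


(k-1)/k = 0.2857
(P2/P1)^exp = 1.8254
W = 3.5000 * 150.9100 * 0.8530 * (1.8254 - 1) = 371.8872 kJ

371.8872 kJ


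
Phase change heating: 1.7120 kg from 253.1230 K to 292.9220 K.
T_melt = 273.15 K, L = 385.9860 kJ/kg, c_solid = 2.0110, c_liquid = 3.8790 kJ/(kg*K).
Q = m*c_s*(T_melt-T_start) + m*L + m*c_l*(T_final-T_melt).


Q1 (sensible, solid) = 1.7120 * 2.0110 * 20.0270 = 68.9496 kJ
Q2 (latent) = 1.7120 * 385.9860 = 660.8080 kJ
Q3 (sensible, liquid) = 1.7120 * 3.8790 * 19.7720 = 131.3028 kJ
Q_total = 861.0605 kJ

861.0605 kJ


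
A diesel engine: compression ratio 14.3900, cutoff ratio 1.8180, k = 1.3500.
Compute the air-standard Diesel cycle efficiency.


r^(k-1) = 2.5429
rc^k = 2.2411
eta = 0.5580 = 55.8042%

55.8042%


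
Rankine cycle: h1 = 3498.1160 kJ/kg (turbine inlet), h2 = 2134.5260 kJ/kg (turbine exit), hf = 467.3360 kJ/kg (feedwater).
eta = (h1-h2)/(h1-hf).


W = 1363.5900 kJ/kg
Q_in = 3030.7800 kJ/kg
eta = 0.4499 = 44.9914%

eta = 44.9914%


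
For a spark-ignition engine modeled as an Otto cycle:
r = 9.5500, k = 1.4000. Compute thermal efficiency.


r^(k-1) = 2.4660
eta = 1 - 1/2.4660 = 0.5945 = 59.4493%

59.4493%


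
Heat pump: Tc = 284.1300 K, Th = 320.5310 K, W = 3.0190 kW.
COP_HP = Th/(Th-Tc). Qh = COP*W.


COP = 320.5310 / 36.4010 = 8.8056
Qh = 8.8056 * 3.0190 = 26.5840 kW

COP = 8.8056, Qh = 26.5840 kW


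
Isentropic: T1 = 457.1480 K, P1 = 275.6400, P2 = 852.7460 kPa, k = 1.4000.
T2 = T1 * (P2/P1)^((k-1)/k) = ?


(k-1)/k = 0.2857
(P2/P1)^exp = 1.3808
T2 = 457.1480 * 1.3808 = 631.2381 K

631.2381 K


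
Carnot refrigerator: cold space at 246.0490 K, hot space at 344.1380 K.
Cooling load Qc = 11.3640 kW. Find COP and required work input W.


COP = 246.0490 / 98.0890 = 2.5084
W = 11.3640 / 2.5084 = 4.5303 kW

COP = 2.5084, W = 4.5303 kW


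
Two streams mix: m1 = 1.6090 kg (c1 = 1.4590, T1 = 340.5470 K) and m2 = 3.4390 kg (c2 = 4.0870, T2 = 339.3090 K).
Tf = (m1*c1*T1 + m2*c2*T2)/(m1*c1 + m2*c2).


num = 5568.4981
den = 16.4027
Tf = 339.4862 K

339.4862 K


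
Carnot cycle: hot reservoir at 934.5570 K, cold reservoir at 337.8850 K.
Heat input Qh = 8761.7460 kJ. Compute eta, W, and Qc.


eta = 1 - 337.8850/934.5570 = 0.6385
W = 0.6385 * 8761.7460 = 5593.9750 kJ
Qc = 8761.7460 - 5593.9750 = 3167.7710 kJ

eta = 63.8454%, W = 5593.9750 kJ, Qc = 3167.7710 kJ


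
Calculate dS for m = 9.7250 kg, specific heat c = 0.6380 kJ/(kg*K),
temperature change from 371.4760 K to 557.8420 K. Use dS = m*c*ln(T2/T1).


T2/T1 = 1.5017
ln(T2/T1) = 0.4066
dS = 9.7250 * 0.6380 * 0.4066 = 2.5227 kJ/K

2.5227 kJ/K


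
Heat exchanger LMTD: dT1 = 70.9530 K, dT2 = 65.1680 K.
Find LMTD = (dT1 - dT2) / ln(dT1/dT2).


dT1/dT2 = 1.0888
ln(dT1/dT2) = 0.0850
LMTD = 5.7850 / 0.0850 = 68.0195 K

68.0195 K


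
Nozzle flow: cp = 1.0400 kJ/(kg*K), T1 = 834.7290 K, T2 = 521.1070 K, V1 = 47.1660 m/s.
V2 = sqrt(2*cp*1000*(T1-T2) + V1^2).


dT = 313.6220 K
2*cp*1000*dT = 652333.7600
V1^2 = 2224.6316
V2 = sqrt(654558.3916) = 809.0478 m/s

809.0478 m/s


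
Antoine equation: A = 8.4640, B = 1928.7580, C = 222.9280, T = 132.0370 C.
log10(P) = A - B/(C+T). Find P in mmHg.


C+T = 354.9650
B/(C+T) = 5.4337
log10(P) = 8.4640 - 5.4337 = 3.0303
P = 10^3.0303 = 1072.3663 mmHg

1072.3663 mmHg


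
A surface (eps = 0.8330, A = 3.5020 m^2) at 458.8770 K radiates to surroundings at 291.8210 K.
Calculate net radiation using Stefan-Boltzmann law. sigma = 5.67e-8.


T^4 = 4.4339e+10
Tsurr^4 = 7.2521e+09
Q = 0.8330 * 5.67e-8 * 3.5020 * 3.7087e+10 = 6134.2772 W

6134.2772 W


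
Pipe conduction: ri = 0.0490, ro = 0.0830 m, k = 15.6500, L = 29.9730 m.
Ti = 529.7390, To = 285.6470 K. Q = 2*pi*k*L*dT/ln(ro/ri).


dT = 244.0920 K
ln(ro/ri) = 0.5270
Q = 2*pi*15.6500*29.9730*244.0920 / 0.5270 = 1365056.4705 W

1365056.4705 W


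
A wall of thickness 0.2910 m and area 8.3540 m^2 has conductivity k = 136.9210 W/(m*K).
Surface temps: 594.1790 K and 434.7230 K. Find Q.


dT = 159.4560 K
Q = 136.9210 * 8.3540 * 159.4560 / 0.2910 = 626776.0741 W

626776.0741 W


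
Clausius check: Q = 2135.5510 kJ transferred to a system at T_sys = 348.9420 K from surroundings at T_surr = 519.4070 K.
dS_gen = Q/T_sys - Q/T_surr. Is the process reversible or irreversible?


dS_sys = 2135.5510/348.9420 = 6.1201 kJ/K
dS_surr = -2135.5510/519.4070 = -4.1115 kJ/K
dS_gen = 6.1201 - 4.1115 = 2.0086 kJ/K (irreversible)

dS_gen = 2.0086 kJ/K, irreversible


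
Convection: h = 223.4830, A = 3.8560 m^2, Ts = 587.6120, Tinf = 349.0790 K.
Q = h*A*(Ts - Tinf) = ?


dT = 238.5330 K
Q = 223.4830 * 3.8560 * 238.5330 = 205555.9196 W

205555.9196 W


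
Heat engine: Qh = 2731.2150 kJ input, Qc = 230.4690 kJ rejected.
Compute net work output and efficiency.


W = 2731.2150 - 230.4690 = 2500.7460 kJ
eta = 2500.7460 / 2731.2150 = 0.9156 = 91.5617%

W = 2500.7460 kJ, eta = 91.5617%


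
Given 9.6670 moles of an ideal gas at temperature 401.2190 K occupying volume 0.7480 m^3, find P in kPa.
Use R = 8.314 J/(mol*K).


P = nRT/V = 9.6670 * 8.314 * 401.2190 / 0.7480
= 32246.5480 / 0.7480 = 43110.3583 Pa = 43.1104 kPa

43.1104 kPa


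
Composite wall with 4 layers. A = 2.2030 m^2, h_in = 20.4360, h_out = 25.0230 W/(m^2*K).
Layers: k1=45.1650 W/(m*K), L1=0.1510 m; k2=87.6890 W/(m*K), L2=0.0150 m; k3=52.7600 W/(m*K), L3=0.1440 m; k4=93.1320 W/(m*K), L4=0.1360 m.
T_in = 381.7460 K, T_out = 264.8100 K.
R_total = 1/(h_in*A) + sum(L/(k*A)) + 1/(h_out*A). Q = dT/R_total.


R_conv_in = 1/(20.4360*2.2030) = 0.0222
R_1 = 0.1510/(45.1650*2.2030) = 0.0015
R_2 = 0.0150/(87.6890*2.2030) = 7.7648e-05
R_3 = 0.1440/(52.7600*2.2030) = 0.0012
R_4 = 0.1360/(93.1320*2.2030) = 0.0007
R_conv_out = 1/(25.0230*2.2030) = 0.0181
R_total = 0.0438 K/W
Q = 116.9360 / 0.0438 = 2666.7571 W

R_total = 0.0438 K/W, Q = 2666.7571 W


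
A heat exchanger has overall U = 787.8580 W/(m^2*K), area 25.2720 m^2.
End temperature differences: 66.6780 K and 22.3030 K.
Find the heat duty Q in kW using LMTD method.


LMTD = 40.5194 K
Q = 787.8580 * 25.2720 * 40.5194 = 806771.9461 W = 806.7719 kW

806.7719 kW


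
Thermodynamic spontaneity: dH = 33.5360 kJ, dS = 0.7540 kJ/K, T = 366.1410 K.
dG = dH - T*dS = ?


T*dS = 366.1410 * 0.7540 = 276.0703 kJ
dG = 33.5360 - 276.0703 = -242.5343 kJ (spontaneous)

dG = -242.5343 kJ, spontaneous


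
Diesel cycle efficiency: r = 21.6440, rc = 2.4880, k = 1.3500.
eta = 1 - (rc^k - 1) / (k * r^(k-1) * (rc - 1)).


r^(k-1) = 2.9334
rc^k = 3.4229
eta = 0.5888 = 58.8816%

58.8816%


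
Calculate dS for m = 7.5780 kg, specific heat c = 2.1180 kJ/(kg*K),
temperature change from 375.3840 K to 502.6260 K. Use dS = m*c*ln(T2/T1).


T2/T1 = 1.3390
ln(T2/T1) = 0.2919
dS = 7.5780 * 2.1180 * 0.2919 = 4.6850 kJ/K

4.6850 kJ/K


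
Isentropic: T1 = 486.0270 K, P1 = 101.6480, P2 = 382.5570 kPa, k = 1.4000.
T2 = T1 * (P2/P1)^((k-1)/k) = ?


(k-1)/k = 0.2857
(P2/P1)^exp = 1.4603
T2 = 486.0270 * 1.4603 = 709.7686 K

709.7686 K


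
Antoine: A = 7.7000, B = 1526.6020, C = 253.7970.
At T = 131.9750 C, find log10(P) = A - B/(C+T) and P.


C+T = 385.7720
B/(C+T) = 3.9573
log10(P) = 7.7000 - 3.9573 = 3.7427
P = 10^3.7427 = 5530.1268 mmHg

5530.1268 mmHg


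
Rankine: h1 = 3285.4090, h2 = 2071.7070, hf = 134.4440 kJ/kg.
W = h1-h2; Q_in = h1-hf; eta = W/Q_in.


W = 1213.7020 kJ/kg
Q_in = 3150.9650 kJ/kg
eta = 0.3852 = 38.5184%

eta = 38.5184%


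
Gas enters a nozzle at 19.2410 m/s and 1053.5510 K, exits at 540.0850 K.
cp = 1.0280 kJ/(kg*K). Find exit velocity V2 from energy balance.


dT = 513.4660 K
2*cp*1000*dT = 1055686.0960
V1^2 = 370.2161
V2 = sqrt(1056056.3121) = 1027.6460 m/s

1027.6460 m/s


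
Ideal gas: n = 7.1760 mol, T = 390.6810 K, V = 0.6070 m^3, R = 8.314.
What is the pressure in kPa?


P = nRT/V = 7.1760 * 8.314 * 390.6810 / 0.6070
= 23308.5223 / 0.6070 = 38399.5425 Pa = 38.3995 kPa

38.3995 kPa


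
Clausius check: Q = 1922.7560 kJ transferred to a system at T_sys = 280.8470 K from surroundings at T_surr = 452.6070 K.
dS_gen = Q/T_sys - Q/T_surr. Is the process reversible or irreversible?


dS_sys = 1922.7560/280.8470 = 6.8463 kJ/K
dS_surr = -1922.7560/452.6070 = -4.2482 kJ/K
dS_gen = 6.8463 - 4.2482 = 2.5981 kJ/K (irreversible)

dS_gen = 2.5981 kJ/K, irreversible


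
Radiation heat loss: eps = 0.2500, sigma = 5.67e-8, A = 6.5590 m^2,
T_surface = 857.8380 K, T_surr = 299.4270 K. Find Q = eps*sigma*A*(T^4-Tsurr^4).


T^4 = 5.4153e+11
Tsurr^4 = 8.0383e+09
Q = 0.2500 * 5.67e-8 * 6.5590 * 5.3349e+11 = 49600.6024 W

49600.6024 W


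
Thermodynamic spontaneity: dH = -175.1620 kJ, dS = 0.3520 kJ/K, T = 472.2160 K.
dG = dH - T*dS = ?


T*dS = 472.2160 * 0.3520 = 166.2200 kJ
dG = -175.1620 - 166.2200 = -341.3820 kJ (spontaneous)

dG = -341.3820 kJ, spontaneous


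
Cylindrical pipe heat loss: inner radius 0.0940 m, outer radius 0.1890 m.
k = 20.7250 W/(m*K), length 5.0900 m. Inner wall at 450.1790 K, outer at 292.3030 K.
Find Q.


dT = 157.8760 K
ln(ro/ri) = 0.6985
Q = 2*pi*20.7250*5.0900*157.8760 / 0.6985 = 149820.6215 W

149820.6215 W


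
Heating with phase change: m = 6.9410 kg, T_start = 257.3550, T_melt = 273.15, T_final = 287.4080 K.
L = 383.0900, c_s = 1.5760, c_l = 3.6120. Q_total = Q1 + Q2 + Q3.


Q1 (sensible, solid) = 6.9410 * 1.5760 * 15.7950 = 172.7818 kJ
Q2 (latent) = 6.9410 * 383.0900 = 2659.0277 kJ
Q3 (sensible, liquid) = 6.9410 * 3.6120 * 14.2580 = 357.4608 kJ
Q_total = 3189.2702 kJ

3189.2702 kJ


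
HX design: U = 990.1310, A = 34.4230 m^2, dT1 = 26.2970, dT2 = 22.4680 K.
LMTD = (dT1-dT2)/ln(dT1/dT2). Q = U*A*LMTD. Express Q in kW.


LMTD = 24.3323 K
Q = 990.1310 * 34.4230 * 24.3323 = 829324.8819 W = 829.3249 kW

829.3249 kW


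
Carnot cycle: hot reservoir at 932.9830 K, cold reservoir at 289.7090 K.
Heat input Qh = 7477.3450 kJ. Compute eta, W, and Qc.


eta = 1 - 289.7090/932.9830 = 0.6895
W = 0.6895 * 7477.3450 = 5155.4869 kJ
Qc = 7477.3450 - 5155.4869 = 2321.8581 kJ

eta = 68.9481%, W = 5155.4869 kJ, Qc = 2321.8581 kJ


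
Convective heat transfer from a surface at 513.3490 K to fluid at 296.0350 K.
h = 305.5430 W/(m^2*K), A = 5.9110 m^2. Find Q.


dT = 217.3140 K
Q = 305.5430 * 5.9110 * 217.3140 = 392483.1383 W

392483.1383 W


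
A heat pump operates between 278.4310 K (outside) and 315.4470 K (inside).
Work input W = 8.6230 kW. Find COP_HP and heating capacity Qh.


COP = 315.4470 / 37.0160 = 8.5219
Qh = 8.5219 * 8.6230 = 73.4844 kW

COP = 8.5219, Qh = 73.4844 kW


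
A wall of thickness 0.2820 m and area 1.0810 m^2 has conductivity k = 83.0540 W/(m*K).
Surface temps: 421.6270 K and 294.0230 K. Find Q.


dT = 127.6040 K
Q = 83.0540 * 1.0810 * 127.6040 / 0.2820 = 40625.7534 W

40625.7534 W


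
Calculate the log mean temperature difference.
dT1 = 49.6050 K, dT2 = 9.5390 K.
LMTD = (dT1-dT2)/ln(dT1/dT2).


dT1/dT2 = 5.2002
ln(dT1/dT2) = 1.6487
LMTD = 40.0660 / 1.6487 = 24.3015 K

24.3015 K


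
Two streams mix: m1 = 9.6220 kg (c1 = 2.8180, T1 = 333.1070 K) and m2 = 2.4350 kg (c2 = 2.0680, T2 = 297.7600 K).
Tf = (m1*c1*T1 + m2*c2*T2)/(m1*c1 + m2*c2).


num = 10531.5227
den = 32.1504
Tf = 327.5707 K

327.5707 K


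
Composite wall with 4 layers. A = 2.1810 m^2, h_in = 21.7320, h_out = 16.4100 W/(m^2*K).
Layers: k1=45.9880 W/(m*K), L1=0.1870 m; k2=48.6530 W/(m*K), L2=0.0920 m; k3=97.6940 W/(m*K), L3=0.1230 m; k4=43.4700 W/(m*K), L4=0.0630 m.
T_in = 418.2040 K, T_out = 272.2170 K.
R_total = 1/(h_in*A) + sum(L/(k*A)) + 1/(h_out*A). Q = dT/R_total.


R_conv_in = 1/(21.7320*2.1810) = 0.0211
R_1 = 0.1870/(45.9880*2.1810) = 0.0019
R_2 = 0.0920/(48.6530*2.1810) = 0.0009
R_3 = 0.1230/(97.6940*2.1810) = 0.0006
R_4 = 0.0630/(43.4700*2.1810) = 0.0007
R_conv_out = 1/(16.4100*2.1810) = 0.0279
R_total = 0.0530 K/W
Q = 145.9870 / 0.0530 = 2753.8505 W

R_total = 0.0530 K/W, Q = 2753.8505 W


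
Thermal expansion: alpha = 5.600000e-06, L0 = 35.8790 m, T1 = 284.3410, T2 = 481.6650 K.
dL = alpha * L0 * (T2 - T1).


dT = 197.3240 K
dL = 5.600000e-06 * 35.8790 * 197.3240 = 0.039647 m
L_final = 35.918647 m

dL = 0.039647 m


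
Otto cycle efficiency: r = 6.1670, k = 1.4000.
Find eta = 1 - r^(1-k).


r^(k-1) = 2.0703
eta = 1 - 1/2.0703 = 0.5170 = 51.6974%

51.6974%


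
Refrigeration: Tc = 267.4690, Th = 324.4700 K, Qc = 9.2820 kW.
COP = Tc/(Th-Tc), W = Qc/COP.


COP = 267.4690 / 57.0010 = 4.6924
W = 9.2820 / 4.6924 = 1.9781 kW

COP = 4.6924, W = 1.9781 kW


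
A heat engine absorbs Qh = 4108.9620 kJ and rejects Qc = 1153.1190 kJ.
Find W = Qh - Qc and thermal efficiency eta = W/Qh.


W = 4108.9620 - 1153.1190 = 2955.8430 kJ
eta = 2955.8430 / 4108.9620 = 0.7194 = 71.9365%

W = 2955.8430 kJ, eta = 71.9365%


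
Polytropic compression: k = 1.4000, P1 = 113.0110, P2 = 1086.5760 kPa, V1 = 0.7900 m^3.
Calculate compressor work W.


(k-1)/k = 0.2857
(P2/P1)^exp = 1.9091
W = 3.5000 * 113.0110 * 0.7900 * (1.9091 - 1) = 284.0867 kJ

284.0867 kJ


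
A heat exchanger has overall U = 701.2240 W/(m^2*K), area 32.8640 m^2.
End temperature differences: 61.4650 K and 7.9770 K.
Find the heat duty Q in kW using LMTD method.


LMTD = 26.1951 K
Q = 701.2240 * 32.8640 * 26.1951 = 603667.6634 W = 603.6677 kW

603.6677 kW


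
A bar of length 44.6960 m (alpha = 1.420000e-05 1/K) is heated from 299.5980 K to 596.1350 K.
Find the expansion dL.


dT = 296.5370 K
dL = 1.420000e-05 * 44.6960 * 296.5370 = 0.188207 m
L_final = 44.884207 m

dL = 0.188207 m


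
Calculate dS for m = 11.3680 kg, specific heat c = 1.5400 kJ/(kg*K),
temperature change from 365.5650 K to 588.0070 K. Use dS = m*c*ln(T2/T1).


T2/T1 = 1.6085
ln(T2/T1) = 0.4753
dS = 11.3680 * 1.5400 * 0.4753 = 8.3209 kJ/K

8.3209 kJ/K


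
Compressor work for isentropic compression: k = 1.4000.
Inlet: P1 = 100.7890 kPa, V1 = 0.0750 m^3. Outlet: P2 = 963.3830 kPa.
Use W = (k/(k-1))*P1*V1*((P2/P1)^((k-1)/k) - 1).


(k-1)/k = 0.2857
(P2/P1)^exp = 1.9059
W = 3.5000 * 100.7890 * 0.0750 * (1.9059 - 1) = 23.9687 kJ

23.9687 kJ


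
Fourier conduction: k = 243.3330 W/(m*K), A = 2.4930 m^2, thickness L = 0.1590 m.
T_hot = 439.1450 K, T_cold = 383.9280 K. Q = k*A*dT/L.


dT = 55.2170 K
Q = 243.3330 * 2.4930 * 55.2170 / 0.1590 = 210668.1939 W

210668.1939 W


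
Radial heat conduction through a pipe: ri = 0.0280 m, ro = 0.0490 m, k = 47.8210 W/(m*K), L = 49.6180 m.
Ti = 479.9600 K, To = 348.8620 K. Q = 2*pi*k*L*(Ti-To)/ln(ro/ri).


dT = 131.0980 K
ln(ro/ri) = 0.5596
Q = 2*pi*47.8210*49.6180*131.0980 / 0.5596 = 3492560.0708 W

3492560.0708 W


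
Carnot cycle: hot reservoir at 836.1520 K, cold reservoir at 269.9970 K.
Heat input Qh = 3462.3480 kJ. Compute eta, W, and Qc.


eta = 1 - 269.9970/836.1520 = 0.6771
W = 0.6771 * 3462.3480 = 2344.3413 kJ
Qc = 3462.3480 - 2344.3413 = 1118.0067 kJ

eta = 67.7096%, W = 2344.3413 kJ, Qc = 1118.0067 kJ


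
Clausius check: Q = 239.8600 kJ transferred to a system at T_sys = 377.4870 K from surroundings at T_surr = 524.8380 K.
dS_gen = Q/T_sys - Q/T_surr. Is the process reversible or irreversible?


dS_sys = 239.8600/377.4870 = 0.6354 kJ/K
dS_surr = -239.8600/524.8380 = -0.4570 kJ/K
dS_gen = 0.6354 - 0.4570 = 0.1784 kJ/K (irreversible)

dS_gen = 0.1784 kJ/K, irreversible


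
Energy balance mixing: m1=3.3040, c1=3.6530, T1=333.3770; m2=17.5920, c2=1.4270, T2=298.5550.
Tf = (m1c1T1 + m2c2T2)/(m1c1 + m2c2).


num = 11518.5579
den = 37.1733
Tf = 309.8611 K

309.8611 K


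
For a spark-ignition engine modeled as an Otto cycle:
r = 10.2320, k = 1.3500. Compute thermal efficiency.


r^(k-1) = 2.2568
eta = 1 - 1/2.2568 = 0.5569 = 55.6888%

55.6888%


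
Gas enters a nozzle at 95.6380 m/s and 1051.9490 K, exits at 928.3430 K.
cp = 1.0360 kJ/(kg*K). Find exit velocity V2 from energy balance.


dT = 123.6060 K
2*cp*1000*dT = 256111.6320
V1^2 = 9146.6270
V2 = sqrt(265258.2590) = 515.0323 m/s

515.0323 m/s


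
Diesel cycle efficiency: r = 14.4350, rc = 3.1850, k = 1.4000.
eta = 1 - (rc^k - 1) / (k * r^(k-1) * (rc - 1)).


r^(k-1) = 2.9092
rc^k = 5.0624
eta = 0.5435 = 54.3509%

54.3509%


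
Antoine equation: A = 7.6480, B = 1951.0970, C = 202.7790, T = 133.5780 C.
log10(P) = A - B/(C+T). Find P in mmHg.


C+T = 336.3570
B/(C+T) = 5.8007
log10(P) = 7.6480 - 5.8007 = 1.8473
P = 10^1.8473 = 70.3602 mmHg

70.3602 mmHg


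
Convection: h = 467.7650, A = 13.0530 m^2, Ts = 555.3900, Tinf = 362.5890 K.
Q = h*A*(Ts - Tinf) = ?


dT = 192.8010 K
Q = 467.7650 * 13.0530 * 192.8010 = 1177192.1116 W

1177192.1116 W


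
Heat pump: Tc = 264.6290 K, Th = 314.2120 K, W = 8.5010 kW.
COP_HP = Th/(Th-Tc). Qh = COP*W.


COP = 314.2120 / 49.5830 = 6.3371
Qh = 6.3371 * 8.5010 = 53.8716 kW

COP = 6.3371, Qh = 53.8716 kW


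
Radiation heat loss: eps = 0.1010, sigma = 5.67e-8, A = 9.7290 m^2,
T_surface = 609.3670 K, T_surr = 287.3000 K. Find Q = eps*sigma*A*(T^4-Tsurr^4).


T^4 = 1.3788e+11
Tsurr^4 = 6.8131e+09
Q = 0.1010 * 5.67e-8 * 9.7290 * 1.3107e+11 = 7302.6584 W

7302.6584 W


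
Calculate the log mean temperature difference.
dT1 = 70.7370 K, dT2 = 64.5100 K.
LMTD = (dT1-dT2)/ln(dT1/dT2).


dT1/dT2 = 1.0965
ln(dT1/dT2) = 0.0921
LMTD = 6.2270 / 0.0921 = 67.5757 K

67.5757 K


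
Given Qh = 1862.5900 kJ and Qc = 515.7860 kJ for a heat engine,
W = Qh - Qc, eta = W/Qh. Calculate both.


W = 1862.5900 - 515.7860 = 1346.8040 kJ
eta = 1346.8040 / 1862.5900 = 0.7231 = 72.3081%

W = 1346.8040 kJ, eta = 72.3081%


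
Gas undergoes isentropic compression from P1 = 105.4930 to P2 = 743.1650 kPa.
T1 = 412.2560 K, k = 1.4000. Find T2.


(k-1)/k = 0.2857
(P2/P1)^exp = 1.7468
T2 = 412.2560 * 1.7468 = 720.1337 K

720.1337 K


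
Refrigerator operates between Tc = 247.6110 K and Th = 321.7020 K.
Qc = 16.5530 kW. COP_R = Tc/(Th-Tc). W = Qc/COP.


COP = 247.6110 / 74.0910 = 3.3420
W = 16.5530 / 3.3420 = 4.9530 kW

COP = 3.3420, W = 4.9530 kW


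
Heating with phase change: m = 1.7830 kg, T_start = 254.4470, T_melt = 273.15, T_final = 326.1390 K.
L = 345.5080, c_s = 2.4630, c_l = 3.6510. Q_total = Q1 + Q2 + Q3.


Q1 (sensible, solid) = 1.7830 * 2.4630 * 18.7030 = 82.1348 kJ
Q2 (latent) = 1.7830 * 345.5080 = 616.0408 kJ
Q3 (sensible, liquid) = 1.7830 * 3.6510 * 52.9890 = 344.9442 kJ
Q_total = 1043.1198 kJ

1043.1198 kJ


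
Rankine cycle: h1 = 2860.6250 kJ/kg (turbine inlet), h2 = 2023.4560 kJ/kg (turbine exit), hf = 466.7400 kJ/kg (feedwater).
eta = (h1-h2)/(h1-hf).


W = 837.1690 kJ/kg
Q_in = 2393.8850 kJ/kg
eta = 0.3497 = 34.9711%

eta = 34.9711%


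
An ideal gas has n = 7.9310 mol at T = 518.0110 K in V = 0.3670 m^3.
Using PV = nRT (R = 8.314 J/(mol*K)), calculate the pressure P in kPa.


P = nRT/V = 7.9310 * 8.314 * 518.0110 / 0.3670
= 34156.7823 / 0.3670 = 93070.2516 Pa = 93.0703 kPa

93.0703 kPa


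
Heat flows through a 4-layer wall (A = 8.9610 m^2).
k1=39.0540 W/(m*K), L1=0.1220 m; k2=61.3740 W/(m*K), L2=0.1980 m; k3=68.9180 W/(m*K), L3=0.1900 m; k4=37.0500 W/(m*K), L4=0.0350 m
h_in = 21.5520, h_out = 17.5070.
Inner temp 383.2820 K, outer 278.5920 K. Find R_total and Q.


R_conv_in = 1/(21.5520*8.9610) = 0.0052
R_1 = 0.1220/(39.0540*8.9610) = 0.0003
R_2 = 0.1980/(61.3740*8.9610) = 0.0004
R_3 = 0.1900/(68.9180*8.9610) = 0.0003
R_4 = 0.0350/(37.0500*8.9610) = 0.0001
R_conv_out = 1/(17.5070*8.9610) = 0.0064
R_total = 0.0127 K/W
Q = 104.6900 / 0.0127 = 8260.2707 W

R_total = 0.0127 K/W, Q = 8260.2707 W


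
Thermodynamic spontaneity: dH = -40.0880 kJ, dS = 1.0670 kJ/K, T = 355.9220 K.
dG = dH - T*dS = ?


T*dS = 355.9220 * 1.0670 = 379.7688 kJ
dG = -40.0880 - 379.7688 = -419.8568 kJ (spontaneous)

dG = -419.8568 kJ, spontaneous


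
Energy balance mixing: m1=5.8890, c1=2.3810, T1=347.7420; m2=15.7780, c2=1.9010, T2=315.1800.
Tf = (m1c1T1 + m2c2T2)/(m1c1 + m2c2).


num = 14329.4391
den = 44.0157
Tf = 325.5530 K

325.5530 K


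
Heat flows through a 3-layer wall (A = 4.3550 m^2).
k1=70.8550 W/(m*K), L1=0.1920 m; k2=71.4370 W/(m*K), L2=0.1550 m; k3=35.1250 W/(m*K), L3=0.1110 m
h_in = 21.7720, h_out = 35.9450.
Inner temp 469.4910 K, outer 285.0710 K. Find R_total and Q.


R_conv_in = 1/(21.7720*4.3550) = 0.0105
R_1 = 0.1920/(70.8550*4.3550) = 0.0006
R_2 = 0.1550/(71.4370*4.3550) = 0.0005
R_3 = 0.1110/(35.1250*4.3550) = 0.0007
R_conv_out = 1/(35.9450*4.3550) = 0.0064
R_total = 0.0188 K/W
Q = 184.4200 / 0.0188 = 9819.5915 W

R_total = 0.0188 K/W, Q = 9819.5915 W


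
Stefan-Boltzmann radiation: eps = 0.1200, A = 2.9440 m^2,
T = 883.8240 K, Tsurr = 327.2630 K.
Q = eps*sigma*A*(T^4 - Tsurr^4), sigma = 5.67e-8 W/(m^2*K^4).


T^4 = 6.1019e+11
Tsurr^4 = 1.1471e+10
Q = 0.1200 * 5.67e-8 * 2.9440 * 5.9872e+11 = 11992.8790 W

11992.8790 W


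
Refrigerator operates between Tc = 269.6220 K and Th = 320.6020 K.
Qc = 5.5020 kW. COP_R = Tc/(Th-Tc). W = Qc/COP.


COP = 269.6220 / 50.9800 = 5.2888
W = 5.5020 / 5.2888 = 1.0403 kW

COP = 5.2888, W = 1.0403 kW


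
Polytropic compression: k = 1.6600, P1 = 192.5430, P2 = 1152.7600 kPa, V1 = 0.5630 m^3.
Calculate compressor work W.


(k-1)/k = 0.3976
(P2/P1)^exp = 2.0371
W = 2.5152 * 192.5430 * 0.5630 * (2.0371 - 1) = 282.7610 kJ

282.7610 kJ


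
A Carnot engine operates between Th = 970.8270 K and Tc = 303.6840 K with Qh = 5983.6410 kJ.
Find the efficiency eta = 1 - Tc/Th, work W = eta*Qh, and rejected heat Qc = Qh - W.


eta = 1 - 303.6840/970.8270 = 0.6872
W = 0.6872 * 5983.6410 = 4111.9007 kJ
Qc = 5983.6410 - 4111.9007 = 1871.7403 kJ

eta = 68.7190%, W = 4111.9007 kJ, Qc = 1871.7403 kJ


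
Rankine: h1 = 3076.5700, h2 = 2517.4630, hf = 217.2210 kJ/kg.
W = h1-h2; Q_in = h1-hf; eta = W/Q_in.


W = 559.1070 kJ/kg
Q_in = 2859.3490 kJ/kg
eta = 0.1955 = 19.5536%

eta = 19.5536%


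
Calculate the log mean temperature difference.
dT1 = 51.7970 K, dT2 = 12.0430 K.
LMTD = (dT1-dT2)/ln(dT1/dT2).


dT1/dT2 = 4.3010
ln(dT1/dT2) = 1.4588
LMTD = 39.7540 / 1.4588 = 27.2503 K

27.2503 K


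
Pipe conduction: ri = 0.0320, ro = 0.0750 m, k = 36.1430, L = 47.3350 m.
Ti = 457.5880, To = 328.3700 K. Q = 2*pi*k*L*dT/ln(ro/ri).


dT = 129.2180 K
ln(ro/ri) = 0.8518
Q = 2*pi*36.1430*47.3350*129.2180 / 0.8518 = 1630783.0654 W

1630783.0654 W


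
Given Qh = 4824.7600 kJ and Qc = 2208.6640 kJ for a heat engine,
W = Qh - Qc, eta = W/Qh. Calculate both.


W = 4824.7600 - 2208.6640 = 2616.0960 kJ
eta = 2616.0960 / 4824.7600 = 0.5422 = 54.2223%

W = 2616.0960 kJ, eta = 54.2223%


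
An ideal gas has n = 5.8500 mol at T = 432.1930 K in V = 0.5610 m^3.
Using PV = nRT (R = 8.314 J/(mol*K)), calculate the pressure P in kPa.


P = nRT/V = 5.8500 * 8.314 * 432.1930 / 0.5610
= 21020.5277 / 0.5610 = 37469.7464 Pa = 37.4697 kPa

37.4697 kPa


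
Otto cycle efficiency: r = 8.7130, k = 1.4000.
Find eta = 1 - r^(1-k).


r^(k-1) = 2.3772
eta = 1 - 1/2.3772 = 0.5793 = 57.9338%

57.9338%


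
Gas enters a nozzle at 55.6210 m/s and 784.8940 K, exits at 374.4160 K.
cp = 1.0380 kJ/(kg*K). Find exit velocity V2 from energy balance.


dT = 410.4780 K
2*cp*1000*dT = 852152.3280
V1^2 = 3093.6956
V2 = sqrt(855246.0236) = 924.7951 m/s

924.7951 m/s


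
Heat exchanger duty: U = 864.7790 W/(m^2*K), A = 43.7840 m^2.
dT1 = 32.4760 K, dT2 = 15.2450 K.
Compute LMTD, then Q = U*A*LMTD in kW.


LMTD = 22.7848 K
Q = 864.7790 * 43.7840 * 22.7848 = 862711.9111 W = 862.7119 kW

862.7119 kW


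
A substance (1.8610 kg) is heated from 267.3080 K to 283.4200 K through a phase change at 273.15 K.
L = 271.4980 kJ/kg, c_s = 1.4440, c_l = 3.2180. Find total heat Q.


Q1 (sensible, solid) = 1.8610 * 1.4440 * 5.8420 = 15.6991 kJ
Q2 (latent) = 1.8610 * 271.4980 = 505.2578 kJ
Q3 (sensible, liquid) = 1.8610 * 3.2180 * 10.2700 = 61.5039 kJ
Q_total = 582.4608 kJ

582.4608 kJ


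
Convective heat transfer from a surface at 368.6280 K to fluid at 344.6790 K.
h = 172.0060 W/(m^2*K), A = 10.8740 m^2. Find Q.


dT = 23.9490 K
Q = 172.0060 * 10.8740 * 23.9490 = 44794.0478 W

44794.0478 W


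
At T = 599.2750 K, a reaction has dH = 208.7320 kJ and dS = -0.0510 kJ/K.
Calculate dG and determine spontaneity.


T*dS = 599.2750 * -0.0510 = -30.5630 kJ
dG = 208.7320 + 30.5630 = 239.2950 kJ (non-spontaneous)

dG = 239.2950 kJ, non-spontaneous


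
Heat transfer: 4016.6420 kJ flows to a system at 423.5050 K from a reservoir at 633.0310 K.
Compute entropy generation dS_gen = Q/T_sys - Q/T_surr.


dS_sys = 4016.6420/423.5050 = 9.4843 kJ/K
dS_surr = -4016.6420/633.0310 = -6.3451 kJ/K
dS_gen = 9.4843 - 6.3451 = 3.1392 kJ/K (irreversible)

dS_gen = 3.1392 kJ/K, irreversible


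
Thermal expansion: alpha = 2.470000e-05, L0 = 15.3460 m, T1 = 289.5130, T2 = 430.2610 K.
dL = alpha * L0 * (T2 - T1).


dT = 140.7480 K
dL = 2.470000e-05 * 15.3460 * 140.7480 = 0.053350 m
L_final = 15.399350 m

dL = 0.053350 m


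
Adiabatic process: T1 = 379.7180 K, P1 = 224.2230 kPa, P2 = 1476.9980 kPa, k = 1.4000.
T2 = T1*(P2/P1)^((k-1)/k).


(k-1)/k = 0.2857
(P2/P1)^exp = 1.7136
T2 = 379.7180 * 1.7136 = 650.6919 K

650.6919 K


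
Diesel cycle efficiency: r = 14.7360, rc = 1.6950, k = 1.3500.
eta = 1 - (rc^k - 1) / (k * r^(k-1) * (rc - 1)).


r^(k-1) = 2.5641
rc^k = 2.0388
eta = 0.5682 = 56.8193%

56.8193%


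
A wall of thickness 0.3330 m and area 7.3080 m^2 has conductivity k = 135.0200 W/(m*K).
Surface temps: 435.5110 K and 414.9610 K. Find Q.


dT = 20.5500 K
Q = 135.0200 * 7.3080 * 20.5500 / 0.3330 = 60892.5603 W

60892.5603 W


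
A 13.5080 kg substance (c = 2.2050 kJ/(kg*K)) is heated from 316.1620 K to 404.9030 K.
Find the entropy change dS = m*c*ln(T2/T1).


T2/T1 = 1.2807
ln(T2/T1) = 0.2474
dS = 13.5080 * 2.2050 * 0.2474 = 7.3686 kJ/K

7.3686 kJ/K


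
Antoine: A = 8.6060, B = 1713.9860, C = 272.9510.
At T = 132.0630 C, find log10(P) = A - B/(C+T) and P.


C+T = 405.0140
B/(C+T) = 4.2319
log10(P) = 8.6060 - 4.2319 = 4.3741
P = 10^4.3741 = 23663.6695 mmHg

23663.6695 mmHg


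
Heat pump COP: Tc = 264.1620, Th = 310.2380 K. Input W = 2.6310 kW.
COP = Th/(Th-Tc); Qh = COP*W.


COP = 310.2380 / 46.0760 = 6.7332
Qh = 6.7332 * 2.6310 = 17.7150 kW

COP = 6.7332, Qh = 17.7150 kW


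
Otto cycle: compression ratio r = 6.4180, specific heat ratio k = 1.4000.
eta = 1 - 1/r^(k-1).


r^(k-1) = 2.1036
eta = 1 - 1/2.1036 = 0.5246 = 52.4621%

52.4621%


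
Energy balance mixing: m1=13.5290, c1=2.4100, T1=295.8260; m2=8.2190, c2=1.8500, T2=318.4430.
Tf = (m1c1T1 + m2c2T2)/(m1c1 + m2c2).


num = 14487.3478
den = 47.8100
Tf = 303.0189 K

303.0189 K


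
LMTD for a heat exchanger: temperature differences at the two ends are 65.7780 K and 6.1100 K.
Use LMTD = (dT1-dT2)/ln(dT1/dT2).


dT1/dT2 = 10.7656
ln(dT1/dT2) = 2.3764
LMTD = 59.6680 / 2.3764 = 25.1090 K

25.1090 K


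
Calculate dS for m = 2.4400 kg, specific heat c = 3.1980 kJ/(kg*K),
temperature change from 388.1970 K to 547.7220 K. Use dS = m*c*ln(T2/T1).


T2/T1 = 1.4109
ln(T2/T1) = 0.3443
dS = 2.4400 * 3.1980 * 0.3443 = 2.6863 kJ/K

2.6863 kJ/K


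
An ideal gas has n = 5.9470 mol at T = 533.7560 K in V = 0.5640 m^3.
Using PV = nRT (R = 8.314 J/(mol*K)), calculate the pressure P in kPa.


P = nRT/V = 5.9470 * 8.314 * 533.7560 / 0.5640
= 26390.6890 / 0.5640 = 46792.0018 Pa = 46.7920 kPa

46.7920 kPa


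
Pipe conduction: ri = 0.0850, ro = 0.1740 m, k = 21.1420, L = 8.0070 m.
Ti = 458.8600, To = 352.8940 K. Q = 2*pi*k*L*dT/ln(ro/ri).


dT = 105.9660 K
ln(ro/ri) = 0.7164
Q = 2*pi*21.1420*8.0070*105.9660 / 0.7164 = 157327.3684 W

157327.3684 W


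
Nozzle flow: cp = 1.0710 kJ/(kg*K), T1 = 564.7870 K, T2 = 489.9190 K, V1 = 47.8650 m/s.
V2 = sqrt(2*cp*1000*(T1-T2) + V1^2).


dT = 74.8680 K
2*cp*1000*dT = 160367.2560
V1^2 = 2291.0582
V2 = sqrt(162658.3142) = 403.3092 m/s

403.3092 m/s


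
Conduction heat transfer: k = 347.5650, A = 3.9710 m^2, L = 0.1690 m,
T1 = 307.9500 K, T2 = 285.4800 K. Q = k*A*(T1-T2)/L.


dT = 22.4700 K
Q = 347.5650 * 3.9710 * 22.4700 / 0.1690 = 183506.8546 W

183506.8546 W


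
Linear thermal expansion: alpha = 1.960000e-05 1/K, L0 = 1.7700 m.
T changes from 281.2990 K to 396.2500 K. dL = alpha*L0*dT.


dT = 114.9510 K
dL = 1.960000e-05 * 1.7700 * 114.9510 = 0.003988 m
L_final = 1.773988 m

dL = 0.003988 m


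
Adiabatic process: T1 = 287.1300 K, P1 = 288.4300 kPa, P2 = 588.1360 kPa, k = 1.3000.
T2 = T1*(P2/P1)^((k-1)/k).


(k-1)/k = 0.2308
(P2/P1)^exp = 1.1787
T2 = 287.1300 * 1.1787 = 338.4443 K

338.4443 K


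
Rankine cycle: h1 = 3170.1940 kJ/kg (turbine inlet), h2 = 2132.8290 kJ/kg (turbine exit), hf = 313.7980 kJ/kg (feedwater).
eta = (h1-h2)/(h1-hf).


W = 1037.3650 kJ/kg
Q_in = 2856.3960 kJ/kg
eta = 0.3632 = 36.3173%

eta = 36.3173%


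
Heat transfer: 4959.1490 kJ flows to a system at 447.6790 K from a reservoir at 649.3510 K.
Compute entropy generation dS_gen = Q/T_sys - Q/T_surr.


dS_sys = 4959.1490/447.6790 = 11.0775 kJ/K
dS_surr = -4959.1490/649.3510 = -7.6371 kJ/K
dS_gen = 11.0775 - 7.6371 = 3.4404 kJ/K (irreversible)

dS_gen = 3.4404 kJ/K, irreversible


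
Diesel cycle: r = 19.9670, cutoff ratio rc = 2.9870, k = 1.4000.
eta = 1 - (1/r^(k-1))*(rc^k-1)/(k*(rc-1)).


r^(k-1) = 3.3123
rc^k = 4.6273
eta = 0.6063 = 60.6328%

60.6328%


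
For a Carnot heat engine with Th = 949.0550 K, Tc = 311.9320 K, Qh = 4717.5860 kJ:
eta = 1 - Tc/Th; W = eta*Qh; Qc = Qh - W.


eta = 1 - 311.9320/949.0550 = 0.6713
W = 0.6713 * 4717.5860 = 3167.0267 kJ
Qc = 4717.5860 - 3167.0267 = 1550.5593 kJ

eta = 67.1324%, W = 3167.0267 kJ, Qc = 1550.5593 kJ


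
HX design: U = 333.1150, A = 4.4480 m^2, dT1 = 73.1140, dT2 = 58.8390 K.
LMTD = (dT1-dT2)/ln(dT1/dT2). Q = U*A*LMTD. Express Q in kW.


LMTD = 65.7183 K
Q = 333.1150 * 4.4480 * 65.7183 = 97374.5220 W = 97.3745 kW

97.3745 kW


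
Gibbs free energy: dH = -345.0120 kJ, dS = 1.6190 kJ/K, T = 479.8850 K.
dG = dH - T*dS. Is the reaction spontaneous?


T*dS = 479.8850 * 1.6190 = 776.9338 kJ
dG = -345.0120 - 776.9338 = -1121.9458 kJ (spontaneous)

dG = -1121.9458 kJ, spontaneous


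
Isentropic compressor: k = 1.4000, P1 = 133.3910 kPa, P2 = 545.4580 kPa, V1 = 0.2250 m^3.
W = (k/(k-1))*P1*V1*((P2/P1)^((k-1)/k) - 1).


(k-1)/k = 0.2857
(P2/P1)^exp = 1.4954
W = 3.5000 * 133.3910 * 0.2250 * (1.4954 - 1) = 52.0378 kJ

52.0378 kJ


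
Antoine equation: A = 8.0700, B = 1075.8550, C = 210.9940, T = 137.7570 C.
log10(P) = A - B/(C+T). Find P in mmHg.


C+T = 348.7510
B/(C+T) = 3.0849
log10(P) = 8.0700 - 3.0849 = 4.9851
P = 10^4.9851 = 96631.7749 mmHg

96631.7749 mmHg


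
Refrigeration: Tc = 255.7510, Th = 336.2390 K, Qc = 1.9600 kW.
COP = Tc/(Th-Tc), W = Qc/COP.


COP = 255.7510 / 80.4880 = 3.1775
W = 1.9600 / 3.1775 = 0.6168 kW

COP = 3.1775, W = 0.6168 kW


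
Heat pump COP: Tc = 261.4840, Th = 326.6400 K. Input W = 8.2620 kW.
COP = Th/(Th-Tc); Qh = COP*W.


COP = 326.6400 / 65.1560 = 5.0132
Qh = 5.0132 * 8.2620 = 41.4191 kW

COP = 5.0132, Qh = 41.4191 kW


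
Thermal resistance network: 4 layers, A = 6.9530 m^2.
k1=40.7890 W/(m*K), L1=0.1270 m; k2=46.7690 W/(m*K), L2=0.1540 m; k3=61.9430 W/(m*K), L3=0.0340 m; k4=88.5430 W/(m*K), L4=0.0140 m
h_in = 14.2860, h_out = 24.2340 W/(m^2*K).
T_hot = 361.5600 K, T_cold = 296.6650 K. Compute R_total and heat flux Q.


R_conv_in = 1/(14.2860*6.9530) = 0.0101
R_1 = 0.1270/(40.7890*6.9530) = 0.0004
R_2 = 0.1540/(46.7690*6.9530) = 0.0005
R_3 = 0.0340/(61.9430*6.9530) = 7.8943e-05
R_4 = 0.0140/(88.5430*6.9530) = 2.2741e-05
R_conv_out = 1/(24.2340*6.9530) = 0.0059
R_total = 0.0170 K/W
Q = 64.8950 / 0.0170 = 3811.6996 W

R_total = 0.0170 K/W, Q = 3811.6996 W


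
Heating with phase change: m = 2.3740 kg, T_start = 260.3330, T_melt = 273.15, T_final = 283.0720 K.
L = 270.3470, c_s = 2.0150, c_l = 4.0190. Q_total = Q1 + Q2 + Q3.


Q1 (sensible, solid) = 2.3740 * 2.0150 * 12.8170 = 61.3115 kJ
Q2 (latent) = 2.3740 * 270.3470 = 641.8038 kJ
Q3 (sensible, liquid) = 2.3740 * 4.0190 * 9.9220 = 94.6669 kJ
Q_total = 797.7822 kJ

797.7822 kJ


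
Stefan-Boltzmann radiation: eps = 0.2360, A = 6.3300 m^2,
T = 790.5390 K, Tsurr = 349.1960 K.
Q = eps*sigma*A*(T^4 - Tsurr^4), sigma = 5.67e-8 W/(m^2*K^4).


T^4 = 3.9056e+11
Tsurr^4 = 1.4869e+10
Q = 0.2360 * 5.67e-8 * 6.3300 * 3.7570e+11 = 31822.5812 W

31822.5812 W


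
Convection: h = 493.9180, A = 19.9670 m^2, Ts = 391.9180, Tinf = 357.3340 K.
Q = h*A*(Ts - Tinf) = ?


dT = 34.5840 K
Q = 493.9180 * 19.9670 * 34.5840 = 341069.5075 W

341069.5075 W


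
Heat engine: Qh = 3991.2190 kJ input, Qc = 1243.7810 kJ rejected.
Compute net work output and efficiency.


W = 3991.2190 - 1243.7810 = 2747.4380 kJ
eta = 2747.4380 / 3991.2190 = 0.6884 = 68.8371%

W = 2747.4380 kJ, eta = 68.8371%


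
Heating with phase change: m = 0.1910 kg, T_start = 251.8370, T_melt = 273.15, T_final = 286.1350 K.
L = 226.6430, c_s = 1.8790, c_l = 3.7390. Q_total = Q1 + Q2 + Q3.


Q1 (sensible, solid) = 0.1910 * 1.8790 * 21.3130 = 7.6490 kJ
Q2 (latent) = 0.1910 * 226.6430 = 43.2888 kJ
Q3 (sensible, liquid) = 0.1910 * 3.7390 * 12.9850 = 9.2732 kJ
Q_total = 60.2110 kJ

60.2110 kJ
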